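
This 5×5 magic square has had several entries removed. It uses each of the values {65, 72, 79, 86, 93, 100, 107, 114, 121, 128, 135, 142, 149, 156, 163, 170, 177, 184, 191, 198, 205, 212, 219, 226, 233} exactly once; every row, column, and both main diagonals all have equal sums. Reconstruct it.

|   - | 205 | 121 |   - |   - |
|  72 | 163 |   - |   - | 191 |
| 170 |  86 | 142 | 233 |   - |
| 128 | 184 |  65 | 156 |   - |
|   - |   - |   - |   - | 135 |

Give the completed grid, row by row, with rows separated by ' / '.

The 25 entries sum to 3725, so each line sums to 3725/5 = 745.
From row 3, 745 − (170 + 86 + 142 + 233) gives (3,5) = 114.
From row 4, 745 − (128 + 184 + 65 + 156) gives (4,5) = 212.
Column 2 must total 745; the given cells sum to 638, so (5,2) = 107.
Column 5 must total 745; the given cells sum to 652, so (1,5) = 93.
Main diagonal: 163 + 142 + 156 + 135 + ? = 745, so (1,1) = 149.
Row 1 needs 745; the known cells sum to 568, so (1,4) = 177.
The remaining cell in column 1 is (5,1) = 745 − 519 = 226.
From anti-diagonal, 745 − (93 + 142 + 184 + 226) gives (2,4) = 100.
Row 2: 72 + 163 + 100 + 191 + ? = 745, so (2,3) = 219.
Column 3 needs 745; the known cells sum to 547, so (5,3) = 198.
From column 4, 745 − (177 + 100 + 233 + 156) gives (5,4) = 79.

149 205 121 177 93 / 72 163 219 100 191 / 170 86 142 233 114 / 128 184 65 156 212 / 226 107 198 79 135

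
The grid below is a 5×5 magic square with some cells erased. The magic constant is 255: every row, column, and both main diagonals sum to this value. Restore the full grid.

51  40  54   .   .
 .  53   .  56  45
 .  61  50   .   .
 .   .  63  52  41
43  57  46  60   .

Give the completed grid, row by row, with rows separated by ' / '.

51 40 54 48 62 / 59 53 42 56 45 / 47 61 50 39 58 / 55 44 63 52 41 / 43 57 46 60 49

Using row 5: 43 + 57 + 46 + 60 + ? → (5,5) = 255 − 206 = 49.
Column 2: 40 + 53 + 61 + 57 + ? = 255, so (4,2) = 44.
Using column 3: 54 + 50 + 63 + 46 + ? → (2,3) = 255 − 213 = 42.
From anti-diagonal, 255 − (56 + 50 + 44 + 43) gives (1,5) = 62.
The remaining cell in row 1 is (1,4) = 255 − 207 = 48.
From row 2, 255 − (53 + 42 + 56 + 45) gives (2,1) = 59.
The remaining cell in row 4 is (4,1) = 255 − 200 = 55.
From column 1, 255 − (51 + 59 + 55 + 43) gives (3,1) = 47.
Column 4 needs 255; the known cells sum to 216, so (3,4) = 39.
The remaining cell in column 5 is (3,5) = 255 − 197 = 58.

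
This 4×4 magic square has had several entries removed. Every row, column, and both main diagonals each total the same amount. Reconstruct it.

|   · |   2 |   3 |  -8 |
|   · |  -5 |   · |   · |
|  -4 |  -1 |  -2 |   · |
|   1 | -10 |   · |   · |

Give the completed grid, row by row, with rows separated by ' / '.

Column 2 is already complete: 2 + -5 + -1 + -10 = -14, so that is the magic constant.
Row 1 must total -14; the given cells sum to -3, so (1,1) = -11.
Row 3 needs -14; the known cells sum to -7, so (3,4) = -7.
Column 1 needs -14; the known cells sum to -14, so (2,1) = 0.
The remaining cell in main diagonal is (4,4) = -14 − (-18) = 4.
Anti-diagonal must total -14; the given cells sum to -8, so (2,3) = -6.
Using row 2: 0 + (-5) + (-6) + ? → (2,4) = -14 − (-11) = -3.
The remaining cell in row 4 is (4,3) = -14 − (-5) = -9.

-11 2 3 -8 / 0 -5 -6 -3 / -4 -1 -2 -7 / 1 -10 -9 4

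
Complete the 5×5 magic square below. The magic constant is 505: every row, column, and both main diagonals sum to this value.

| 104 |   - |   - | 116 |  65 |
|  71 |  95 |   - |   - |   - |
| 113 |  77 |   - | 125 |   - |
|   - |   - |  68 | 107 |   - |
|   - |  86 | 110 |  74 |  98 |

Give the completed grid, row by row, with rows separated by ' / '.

104 128 92 116 65 / 71 95 134 83 122 / 113 77 101 125 89 / 80 119 68 107 131 / 137 86 110 74 98

Row 5 must total 505; the given cells sum to 368, so (5,1) = 137.
Column 1 must total 505; the given cells sum to 425, so (4,1) = 80.
The remaining cell in column 4 is (2,4) = 505 − 422 = 83.
Main diagonal needs 505; the known cells sum to 404, so (3,3) = 101.
Anti-diagonal needs 505; the known cells sum to 386, so (4,2) = 119.
Row 3 needs 505; the known cells sum to 416, so (3,5) = 89.
Using row 4: 80 + 119 + 68 + 107 + ? → (4,5) = 505 − 374 = 131.
Column 2 must total 505; the given cells sum to 377, so (1,2) = 128.
Using column 5: 65 + 89 + 131 + 98 + ? → (2,5) = 505 − 383 = 122.
From row 1, 505 − (104 + 128 + 116 + 65) gives (1,3) = 92.
The remaining cell in row 2 is (2,3) = 505 − 371 = 134.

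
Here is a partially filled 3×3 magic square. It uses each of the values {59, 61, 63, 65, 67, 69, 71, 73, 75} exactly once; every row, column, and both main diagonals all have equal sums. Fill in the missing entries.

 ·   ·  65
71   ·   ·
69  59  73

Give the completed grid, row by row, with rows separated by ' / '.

61 75 65 / 71 67 63 / 69 59 73

The 9 entries sum to 603, so each line sums to 603/3 = 201.
From column 1, 201 − (71 + 69) gives (1,1) = 61.
Column 3: 65 + 73 + ? = 201, so (2,3) = 63.
The remaining cell in main diagonal is (2,2) = 201 − 134 = 67.
The remaining cell in row 1 is (1,2) = 201 − 126 = 75.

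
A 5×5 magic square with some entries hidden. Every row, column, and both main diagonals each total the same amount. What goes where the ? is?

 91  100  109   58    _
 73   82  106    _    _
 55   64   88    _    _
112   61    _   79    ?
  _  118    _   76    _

Column 2 is complete and sums to 425; that is the magic constant.
Using row 1: 91 + 100 + 109 + 58 + ? → (1,5) = 425 − 358 = 67.
Column 1 needs 425; the known cells sum to 331, so (5,1) = 94.
The remaining cell in main diagonal is (5,5) = 425 − 340 = 85.
Anti-diagonal needs 425; the known cells sum to 310, so (2,4) = 115.
The remaining cell in row 2 is (2,5) = 425 − 376 = 49.
Row 5 must total 425; the given cells sum to 373, so (5,3) = 52.
From column 3, 425 − (109 + 106 + 88 + 52) gives (4,3) = 70.
From column 4, 425 − (58 + 115 + 79 + 76) gives (3,4) = 97.
Row 3 must total 425; the given cells sum to 304, so (3,5) = 121.
From row 4, 425 − (112 + 61 + 70 + 79) gives (4,5) = 103.

103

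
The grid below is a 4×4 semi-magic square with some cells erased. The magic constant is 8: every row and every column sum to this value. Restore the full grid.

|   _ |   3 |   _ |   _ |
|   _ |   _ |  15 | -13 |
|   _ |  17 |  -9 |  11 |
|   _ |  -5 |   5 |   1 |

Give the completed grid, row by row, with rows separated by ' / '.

-1 3 -3 9 / 13 -7 15 -13 / -11 17 -9 11 / 7 -5 5 1

Row 3 must total 8; the given cells sum to 19, so (3,1) = -11.
Row 4 needs 8; the known cells sum to 1, so (4,1) = 7.
Using column 2: 3 + 17 + (-5) + ? → (2,2) = 8 − 15 = -7.
Column 3: 15 + (-9) + 5 + ? = 8, so (1,3) = -3.
The remaining cell in column 4 is (1,4) = 8 − (-1) = 9.
Row 1 must total 8; the given cells sum to 9, so (1,1) = -1.
From row 2, 8 − (-7 + 15 + (-13)) gives (2,1) = 13.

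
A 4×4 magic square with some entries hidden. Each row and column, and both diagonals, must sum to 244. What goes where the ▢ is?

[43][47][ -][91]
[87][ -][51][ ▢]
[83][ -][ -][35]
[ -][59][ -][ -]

From row 1, 244 − (43 + 47 + 91) gives (1,3) = 63.
The remaining cell in column 1 is (4,1) = 244 − 213 = 31.
Using anti-diagonal: 91 + 51 + 31 + ? → (3,2) = 244 − 173 = 71.
From row 3, 244 − (83 + 71 + 35) gives (3,3) = 55.
Column 2 must total 244; the given cells sum to 177, so (2,2) = 67.
From column 3, 244 − (63 + 51 + 55) gives (4,3) = 75.
Main diagonal: 43 + 67 + 55 + ? = 244, so (4,4) = 79.
Row 2 must total 244; the given cells sum to 205, so (2,4) = 39.

39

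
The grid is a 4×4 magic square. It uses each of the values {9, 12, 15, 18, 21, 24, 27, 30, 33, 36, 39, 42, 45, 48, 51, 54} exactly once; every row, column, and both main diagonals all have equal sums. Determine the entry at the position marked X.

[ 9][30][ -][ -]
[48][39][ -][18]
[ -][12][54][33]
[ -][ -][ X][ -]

The 16 entries sum to 504, so each line sums to 504/4 = 126.
From row 2, 126 − (48 + 39 + 18) gives (2,3) = 21.
Row 3: 12 + 54 + 33 + ? = 126, so (3,1) = 27.
Column 1 must total 126; the given cells sum to 84, so (4,1) = 42.
Column 2: 30 + 39 + 12 + ? = 126, so (4,2) = 45.
Main diagonal needs 126; the known cells sum to 102, so (4,4) = 24.
The remaining cell in anti-diagonal is (1,4) = 126 − 75 = 51.
Row 1: 9 + 30 + 51 + ? = 126, so (1,3) = 36.
Using row 4: 42 + 45 + 24 + ? → (4,3) = 126 − 111 = 15.

15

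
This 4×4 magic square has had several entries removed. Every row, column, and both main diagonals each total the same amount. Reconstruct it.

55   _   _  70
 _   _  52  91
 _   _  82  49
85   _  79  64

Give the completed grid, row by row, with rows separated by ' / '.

Column 4 is already complete: 70 + 91 + 49 + 64 = 274, so that is the magic constant.
Row 4 must total 274; the given cells sum to 228, so (4,2) = 46.
The remaining cell in column 3 is (1,3) = 274 − 213 = 61.
Main diagonal must total 274; the given cells sum to 201, so (2,2) = 73.
Anti-diagonal must total 274; the given cells sum to 207, so (3,2) = 67.
The remaining cell in row 1 is (1,2) = 274 − 186 = 88.
From row 2, 274 − (73 + 52 + 91) gives (2,1) = 58.
Using row 3: 67 + 82 + 49 + ? → (3,1) = 274 − 198 = 76.

55 88 61 70 / 58 73 52 91 / 76 67 82 49 / 85 46 79 64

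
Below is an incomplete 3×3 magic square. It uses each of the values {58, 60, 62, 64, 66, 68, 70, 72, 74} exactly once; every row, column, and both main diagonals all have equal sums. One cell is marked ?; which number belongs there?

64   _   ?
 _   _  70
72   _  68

The 9 entries sum to 594, so each line sums to 594/3 = 198.
From row 3, 198 − (72 + 68) gives (3,2) = 58.
Column 1: 64 + 72 + ? = 198, so (2,1) = 62.
The remaining cell in column 3 is (1,3) = 198 − 138 = 60.

60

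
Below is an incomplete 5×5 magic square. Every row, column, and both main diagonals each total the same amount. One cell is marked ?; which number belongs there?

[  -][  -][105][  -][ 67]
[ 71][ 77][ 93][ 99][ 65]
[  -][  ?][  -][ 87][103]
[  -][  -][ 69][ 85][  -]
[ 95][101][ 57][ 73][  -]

Row 2 is complete and sums to 405; that is the magic constant.
Row 5: 95 + 101 + 57 + 73 + ? = 405, so (5,5) = 79.
Using column 3: 105 + 93 + 69 + 57 + ? → (3,3) = 405 − 324 = 81.
Column 4: 99 + 87 + 85 + 73 + ? = 405, so (1,4) = 61.
From column 5, 405 − (67 + 65 + 103 + 79) gives (4,5) = 91.
Main diagonal must total 405; the given cells sum to 322, so (1,1) = 83.
Anti-diagonal needs 405; the known cells sum to 342, so (4,2) = 63.
Row 1: 83 + 105 + 61 + 67 + ? = 405, so (1,2) = 89.
The remaining cell in row 4 is (4,1) = 405 − 308 = 97.
The remaining cell in column 1 is (3,1) = 405 − 346 = 59.
Column 2: 89 + 77 + 63 + 101 + ? = 405, so (3,2) = 75.

75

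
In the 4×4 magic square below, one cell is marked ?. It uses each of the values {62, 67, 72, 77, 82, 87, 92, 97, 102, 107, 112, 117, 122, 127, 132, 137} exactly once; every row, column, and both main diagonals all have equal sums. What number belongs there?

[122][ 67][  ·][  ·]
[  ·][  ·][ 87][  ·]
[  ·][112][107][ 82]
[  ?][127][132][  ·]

The 16 entries sum to 1592, so each line sums to 1592/4 = 398.
The remaining cell in row 3 is (3,1) = 398 − 301 = 97.
The remaining cell in column 2 is (2,2) = 398 − 306 = 92.
Column 3 needs 398; the known cells sum to 326, so (1,3) = 72.
Main diagonal: 122 + 92 + 107 + ? = 398, so (4,4) = 77.
The remaining cell in row 1 is (1,4) = 398 − 261 = 137.
Row 4: 127 + 132 + 77 + ? = 398, so (4,1) = 62.

62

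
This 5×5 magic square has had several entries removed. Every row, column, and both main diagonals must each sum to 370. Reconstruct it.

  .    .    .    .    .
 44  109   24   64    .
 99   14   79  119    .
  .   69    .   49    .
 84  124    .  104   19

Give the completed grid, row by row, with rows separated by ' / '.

114 54 94 34 74 / 44 109 24 64 129 / 99 14 79 119 59 / 29 69 134 49 89 / 84 124 39 104 19

The remaining cell in row 2 is (2,5) = 370 − 241 = 129.
The remaining cell in row 3 is (3,5) = 370 − 311 = 59.
Row 5: 84 + 124 + 104 + 19 + ? = 370, so (5,3) = 39.
The remaining cell in column 2 is (1,2) = 370 − 316 = 54.
Column 4 must total 370; the given cells sum to 336, so (1,4) = 34.
Main diagonal must total 370; the given cells sum to 256, so (1,1) = 114.
The remaining cell in anti-diagonal is (1,5) = 370 − 296 = 74.
From row 1, 370 − (114 + 54 + 34 + 74) gives (1,3) = 94.
From column 1, 370 − (114 + 44 + 99 + 84) gives (4,1) = 29.
The remaining cell in column 3 is (4,3) = 370 − 236 = 134.
From column 5, 370 − (74 + 129 + 59 + 19) gives (4,5) = 89.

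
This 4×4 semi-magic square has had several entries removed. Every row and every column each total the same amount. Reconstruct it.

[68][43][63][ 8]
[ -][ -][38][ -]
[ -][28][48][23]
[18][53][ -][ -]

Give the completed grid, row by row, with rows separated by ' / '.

68 43 63 8 / 13 58 38 73 / 83 28 48 23 / 18 53 33 78

Row 1 is already complete: 68 + 43 + 63 + 8 = 182, so that is the magic constant.
Row 3: 28 + 48 + 23 + ? = 182, so (3,1) = 83.
Column 1 must total 182; the given cells sum to 169, so (2,1) = 13.
From column 2, 182 − (43 + 28 + 53) gives (2,2) = 58.
Using column 3: 63 + 38 + 48 + ? → (4,3) = 182 − 149 = 33.
The remaining cell in row 2 is (2,4) = 182 − 109 = 73.
The remaining cell in row 4 is (4,4) = 182 − 104 = 78.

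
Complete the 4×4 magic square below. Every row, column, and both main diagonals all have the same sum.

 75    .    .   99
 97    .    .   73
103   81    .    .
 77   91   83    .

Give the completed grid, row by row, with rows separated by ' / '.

Column 1 is already complete: 75 + 97 + 103 + 77 = 352, so that is the magic constant.
From row 4, 352 − (77 + 91 + 83) gives (4,4) = 101.
From column 4, 352 − (99 + 73 + 101) gives (3,4) = 79.
Anti-diagonal must total 352; the given cells sum to 257, so (2,3) = 95.
Row 2 must total 352; the given cells sum to 265, so (2,2) = 87.
Row 3: 103 + 81 + 79 + ? = 352, so (3,3) = 89.
Column 2 must total 352; the given cells sum to 259, so (1,2) = 93.
Column 3: 95 + 89 + 83 + ? = 352, so (1,3) = 85.

75 93 85 99 / 97 87 95 73 / 103 81 89 79 / 77 91 83 101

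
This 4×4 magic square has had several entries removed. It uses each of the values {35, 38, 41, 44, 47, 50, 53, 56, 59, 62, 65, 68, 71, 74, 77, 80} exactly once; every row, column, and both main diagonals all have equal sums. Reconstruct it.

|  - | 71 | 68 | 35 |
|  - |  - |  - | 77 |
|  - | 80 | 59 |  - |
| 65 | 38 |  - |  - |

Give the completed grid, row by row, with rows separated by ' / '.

56 71 68 35 / 62 41 50 77 / 47 80 59 44 / 65 38 53 74

The 16 entries sum to 920, so each line sums to 920/4 = 230.
Row 1 must total 230; the given cells sum to 174, so (1,1) = 56.
The remaining cell in column 2 is (2,2) = 230 − 189 = 41.
Main diagonal needs 230; the known cells sum to 156, so (4,4) = 74.
The remaining cell in anti-diagonal is (2,3) = 230 − 180 = 50.
Row 2 needs 230; the known cells sum to 168, so (2,1) = 62.
Using row 4: 65 + 38 + 74 + ? → (4,3) = 230 − 177 = 53.
Column 1: 56 + 62 + 65 + ? = 230, so (3,1) = 47.
Using column 4: 35 + 77 + 74 + ? → (3,4) = 230 − 186 = 44.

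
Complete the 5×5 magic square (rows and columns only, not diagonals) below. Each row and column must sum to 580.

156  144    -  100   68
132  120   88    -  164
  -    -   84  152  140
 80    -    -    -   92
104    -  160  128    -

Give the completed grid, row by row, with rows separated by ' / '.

Row 1 must total 580; the given cells sum to 468, so (1,3) = 112.
Row 2 needs 580; the known cells sum to 504, so (2,4) = 76.
From column 1, 580 − (156 + 132 + 80 + 104) gives (3,1) = 108.
From column 3, 580 − (112 + 88 + 84 + 160) gives (4,3) = 136.
Column 4 needs 580; the known cells sum to 456, so (4,4) = 124.
Column 5 needs 580; the known cells sum to 464, so (5,5) = 116.
Row 3 must total 580; the given cells sum to 484, so (3,2) = 96.
Using row 4: 80 + 136 + 124 + 92 + ? → (4,2) = 580 − 432 = 148.
From row 5, 580 − (104 + 160 + 128 + 116) gives (5,2) = 72.

156 144 112 100 68 / 132 120 88 76 164 / 108 96 84 152 140 / 80 148 136 124 92 / 104 72 160 128 116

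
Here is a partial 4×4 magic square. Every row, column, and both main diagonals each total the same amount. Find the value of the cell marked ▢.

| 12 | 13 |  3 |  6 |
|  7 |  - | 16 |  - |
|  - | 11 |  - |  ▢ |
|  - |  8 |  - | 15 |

Row 1 is complete and sums to 34; that is the magic constant.
Column 2 must total 34; the given cells sum to 32, so (2,2) = 2.
Main diagonal must total 34; the given cells sum to 29, so (3,3) = 5.
Anti-diagonal needs 34; the known cells sum to 33, so (4,1) = 1.
The remaining cell in row 2 is (2,4) = 34 − 25 = 9.
The remaining cell in row 4 is (4,3) = 34 − 24 = 10.
Column 1 must total 34; the given cells sum to 20, so (3,1) = 14.
Column 4 must total 34; the given cells sum to 30, so (3,4) = 4.

4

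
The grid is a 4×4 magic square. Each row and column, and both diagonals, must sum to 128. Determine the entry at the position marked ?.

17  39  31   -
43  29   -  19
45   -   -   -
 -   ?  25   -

33

The remaining cell in row 1 is (1,4) = 128 − 87 = 41.
Using row 2: 43 + 29 + 19 + ? → (2,3) = 128 − 91 = 37.
From column 1, 128 − (17 + 43 + 45) gives (4,1) = 23.
Using column 3: 31 + 37 + 25 + ? → (3,3) = 128 − 93 = 35.
Main diagonal: 17 + 29 + 35 + ? = 128, so (4,4) = 47.
Anti-diagonal must total 128; the given cells sum to 101, so (3,2) = 27.
The remaining cell in row 3 is (3,4) = 128 − 107 = 21.
From row 4, 128 − (23 + 25 + 47) gives (4,2) = 33.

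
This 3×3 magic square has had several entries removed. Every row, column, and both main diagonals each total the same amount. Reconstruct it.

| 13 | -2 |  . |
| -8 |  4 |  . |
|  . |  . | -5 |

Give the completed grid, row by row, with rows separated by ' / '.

13 -2 1 / -8 4 16 / 7 10 -5

Main diagonal is already complete: 13 + 4 + -5 = 12, so that is the magic constant.
From row 1, 12 − (13 + (-2)) gives (1,3) = 1.
Row 2: -8 + 4 + ? = 12, so (2,3) = 16.
Column 1 needs 12; the known cells sum to 5, so (3,1) = 7.
Using column 2: -2 + 4 + ? → (3,2) = 12 − 2 = 10.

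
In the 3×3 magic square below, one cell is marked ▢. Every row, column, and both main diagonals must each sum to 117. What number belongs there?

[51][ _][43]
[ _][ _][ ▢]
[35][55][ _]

Row 1 needs 117; the known cells sum to 94, so (1,2) = 23.
From row 3, 117 − (35 + 55) gives (3,3) = 27.
Column 1 needs 117; the known cells sum to 86, so (2,1) = 31.
Column 2 needs 117; the known cells sum to 78, so (2,2) = 39.
Column 3 needs 117; the known cells sum to 70, so (2,3) = 47.

47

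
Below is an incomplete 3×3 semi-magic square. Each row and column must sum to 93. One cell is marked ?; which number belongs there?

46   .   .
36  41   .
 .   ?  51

Row 2 needs 93; the known cells sum to 77, so (2,3) = 16.
Using column 1: 46 + 36 + ? → (3,1) = 93 − 82 = 11.
From column 3, 93 − (16 + 51) gives (1,3) = 26.
Row 1: 46 + 26 + ? = 93, so (1,2) = 21.
Using row 3: 11 + 51 + ? → (3,2) = 93 − 62 = 31.

31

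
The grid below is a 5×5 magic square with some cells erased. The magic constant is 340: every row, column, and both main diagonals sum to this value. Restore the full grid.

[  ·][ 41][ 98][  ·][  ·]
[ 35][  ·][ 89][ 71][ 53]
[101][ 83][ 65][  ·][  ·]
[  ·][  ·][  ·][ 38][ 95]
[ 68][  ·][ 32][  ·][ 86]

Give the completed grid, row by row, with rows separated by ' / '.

59 41 98 80 62 / 35 92 89 71 53 / 101 83 65 47 44 / 77 74 56 38 95 / 68 50 32 104 86

The remaining cell in row 2 is (2,2) = 340 − 248 = 92.
The remaining cell in column 3 is (4,3) = 340 − 284 = 56.
Using main diagonal: 92 + 65 + 38 + 86 + ? → (1,1) = 340 − 281 = 59.
Column 1 needs 340; the known cells sum to 263, so (4,1) = 77.
Row 4 needs 340; the known cells sum to 266, so (4,2) = 74.
The remaining cell in column 2 is (5,2) = 340 − 290 = 50.
Anti-diagonal needs 340; the known cells sum to 278, so (1,5) = 62.
Row 1 must total 340; the given cells sum to 260, so (1,4) = 80.
Row 5 must total 340; the given cells sum to 236, so (5,4) = 104.
Column 4: 80 + 71 + 38 + 104 + ? = 340, so (3,4) = 47.
The remaining cell in column 5 is (3,5) = 340 − 296 = 44.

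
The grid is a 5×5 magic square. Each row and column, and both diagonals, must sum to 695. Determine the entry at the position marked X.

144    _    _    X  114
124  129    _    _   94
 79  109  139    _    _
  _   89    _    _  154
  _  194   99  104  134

84

Row 5 needs 695; the known cells sum to 531, so (5,1) = 164.
The remaining cell in column 1 is (4,1) = 695 − 511 = 184.
Using column 2: 129 + 109 + 89 + 194 + ? → (1,2) = 695 − 521 = 174.
Column 5: 114 + 94 + 154 + 134 + ? = 695, so (3,5) = 199.
Main diagonal needs 695; the known cells sum to 546, so (4,4) = 149.
Anti-diagonal must total 695; the given cells sum to 506, so (2,4) = 189.
Row 2 needs 695; the known cells sum to 536, so (2,3) = 159.
Row 3: 79 + 109 + 139 + 199 + ? = 695, so (3,4) = 169.
Row 4 must total 695; the given cells sum to 576, so (4,3) = 119.
Column 3 needs 695; the known cells sum to 516, so (1,3) = 179.
From column 4, 695 − (189 + 169 + 149 + 104) gives (1,4) = 84.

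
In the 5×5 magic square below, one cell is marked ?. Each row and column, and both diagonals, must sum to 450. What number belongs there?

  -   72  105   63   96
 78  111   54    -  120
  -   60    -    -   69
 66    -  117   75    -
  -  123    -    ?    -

99

From row 1, 450 − (72 + 105 + 63 + 96) gives (1,1) = 114.
Row 2 must total 450; the given cells sum to 363, so (2,4) = 87.
Column 2: 72 + 111 + 60 + 123 + ? = 450, so (4,2) = 84.
Row 4 must total 450; the given cells sum to 342, so (4,5) = 108.
Using column 5: 96 + 120 + 69 + 108 + ? → (5,5) = 450 − 393 = 57.
Main diagonal: 114 + 111 + 75 + 57 + ? = 450, so (3,3) = 93.
The remaining cell in anti-diagonal is (5,1) = 450 − 360 = 90.
From column 1, 450 − (114 + 78 + 66 + 90) gives (3,1) = 102.
Column 3 needs 450; the known cells sum to 369, so (5,3) = 81.
Row 3: 102 + 60 + 93 + 69 + ? = 450, so (3,4) = 126.
Using row 5: 90 + 123 + 81 + 57 + ? → (5,4) = 450 − 351 = 99.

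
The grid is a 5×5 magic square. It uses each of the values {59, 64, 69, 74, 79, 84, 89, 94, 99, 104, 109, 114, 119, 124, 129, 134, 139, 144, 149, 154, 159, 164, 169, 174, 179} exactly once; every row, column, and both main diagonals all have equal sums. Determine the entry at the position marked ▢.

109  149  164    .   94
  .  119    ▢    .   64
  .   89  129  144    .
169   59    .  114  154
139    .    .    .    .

The 25 entries sum to 2975, so each line sums to 2975/5 = 595.
Row 1 must total 595; the given cells sum to 516, so (1,4) = 79.
Using row 4: 169 + 59 + 114 + 154 + ? → (4,3) = 595 − 496 = 99.
Using column 2: 149 + 119 + 89 + 59 + ? → (5,2) = 595 − 416 = 179.
Main diagonal needs 595; the known cells sum to 471, so (5,5) = 124.
Anti-diagonal needs 595; the known cells sum to 421, so (2,4) = 174.
Column 4 needs 595; the known cells sum to 511, so (5,4) = 84.
Column 5 needs 595; the known cells sum to 436, so (3,5) = 159.
Using row 3: 89 + 129 + 144 + 159 + ? → (3,1) = 595 − 521 = 74.
Row 5: 139 + 179 + 84 + 124 + ? = 595, so (5,3) = 69.
Column 1 must total 595; the given cells sum to 491, so (2,1) = 104.
Using column 3: 164 + 129 + 99 + 69 + ? → (2,3) = 595 − 461 = 134.

134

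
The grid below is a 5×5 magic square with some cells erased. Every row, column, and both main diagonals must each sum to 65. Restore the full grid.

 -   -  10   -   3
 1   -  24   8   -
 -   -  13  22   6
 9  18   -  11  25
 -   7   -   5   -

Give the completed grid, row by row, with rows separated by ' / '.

Row 4 must total 65; the given cells sum to 63, so (4,3) = 2.
Column 3 must total 65; the given cells sum to 49, so (5,3) = 16.
Column 4 must total 65; the given cells sum to 46, so (1,4) = 19.
From anti-diagonal, 65 − (3 + 8 + 13 + 18) gives (5,1) = 23.
Row 5 needs 65; the known cells sum to 51, so (5,5) = 14.
From column 5, 65 − (3 + 6 + 25 + 14) gives (2,5) = 17.
The remaining cell in row 2 is (2,2) = 65 − 50 = 15.
Main diagonal needs 65; the known cells sum to 53, so (1,1) = 12.
Using row 1: 12 + 10 + 19 + 3 + ? → (1,2) = 65 − 44 = 21.
Column 1: 12 + 1 + 9 + 23 + ? = 65, so (3,1) = 20.
From column 2, 65 − (21 + 15 + 18 + 7) gives (3,2) = 4.

12 21 10 19 3 / 1 15 24 8 17 / 20 4 13 22 6 / 9 18 2 11 25 / 23 7 16 5 14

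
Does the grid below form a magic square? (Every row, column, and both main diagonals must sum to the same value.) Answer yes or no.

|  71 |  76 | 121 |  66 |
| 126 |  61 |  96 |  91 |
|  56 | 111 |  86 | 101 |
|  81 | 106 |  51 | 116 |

No — row 2 sums to 374 but anti-diagonal sums to 354.

Row 1: 71 + 76 + 121 + 66 = 334.
Row 2: 126 + 61 + 96 + 91 = 374.
Row 3: 56 + 111 + 86 + 101 = 354.
Row 4: 81 + 106 + 51 + 116 = 354.
Column 1: 71 + 126 + 56 + 81 = 334.
Column 2: 76 + 61 + 111 + 106 = 354.
Column 3: 121 + 96 + 86 + 51 = 354.
Column 4: 66 + 91 + 101 + 116 = 374.
Main diagonal: 71 + 61 + 86 + 116 = 334.
Anti-diagonal: 66 + 96 + 111 + 81 = 354.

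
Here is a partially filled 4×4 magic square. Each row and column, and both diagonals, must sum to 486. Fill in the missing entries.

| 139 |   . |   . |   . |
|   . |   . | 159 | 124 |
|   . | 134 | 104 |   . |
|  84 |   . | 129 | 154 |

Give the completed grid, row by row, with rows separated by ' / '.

139 144 94 109 / 114 89 159 124 / 149 134 104 99 / 84 119 129 154

The remaining cell in row 4 is (4,2) = 486 − 367 = 119.
Column 3 must total 486; the given cells sum to 392, so (1,3) = 94.
Main diagonal must total 486; the given cells sum to 397, so (2,2) = 89.
From anti-diagonal, 486 − (159 + 134 + 84) gives (1,4) = 109.
Row 1 must total 486; the given cells sum to 342, so (1,2) = 144.
Row 2 must total 486; the given cells sum to 372, so (2,1) = 114.
Column 1 must total 486; the given cells sum to 337, so (3,1) = 149.
Column 4 needs 486; the known cells sum to 387, so (3,4) = 99.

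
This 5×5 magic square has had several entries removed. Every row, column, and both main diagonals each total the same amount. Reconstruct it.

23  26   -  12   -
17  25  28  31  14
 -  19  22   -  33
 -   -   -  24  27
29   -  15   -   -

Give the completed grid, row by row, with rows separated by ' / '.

23 26 34 12 20 / 17 25 28 31 14 / 11 19 22 30 33 / 35 13 16 24 27 / 29 32 15 18 21

Row 2 is already complete: 17 + 25 + 28 + 31 + 14 = 115, so that is the magic constant.
Main diagonal needs 115; the known cells sum to 94, so (5,5) = 21.
Column 5: 14 + 33 + 27 + 21 + ? = 115, so (1,5) = 20.
Anti-diagonal must total 115; the given cells sum to 102, so (4,2) = 13.
Row 1 must total 115; the given cells sum to 81, so (1,3) = 34.
Using column 2: 26 + 25 + 19 + 13 + ? → (5,2) = 115 − 83 = 32.
The remaining cell in column 3 is (4,3) = 115 − 99 = 16.
Row 4: 13 + 16 + 24 + 27 + ? = 115, so (4,1) = 35.
From row 5, 115 − (29 + 32 + 15 + 21) gives (5,4) = 18.
The remaining cell in column 1 is (3,1) = 115 − 104 = 11.
Column 4 must total 115; the given cells sum to 85, so (3,4) = 30.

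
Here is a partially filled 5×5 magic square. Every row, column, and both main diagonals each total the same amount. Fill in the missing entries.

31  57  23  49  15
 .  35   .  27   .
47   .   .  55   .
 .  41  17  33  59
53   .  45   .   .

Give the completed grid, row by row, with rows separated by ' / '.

Row 1 is already complete: 31 + 57 + 23 + 49 + 15 = 175, so that is the magic constant.
The remaining cell in row 4 is (4,1) = 175 − 150 = 25.
Column 1: 31 + 47 + 25 + 53 + ? = 175, so (2,1) = 19.
Column 4 needs 175; the known cells sum to 164, so (5,4) = 11.
Using anti-diagonal: 15 + 27 + 41 + 53 + ? → (3,3) = 175 − 136 = 39.
Column 3: 23 + 39 + 17 + 45 + ? = 175, so (2,3) = 51.
Using main diagonal: 31 + 35 + 39 + 33 + ? → (5,5) = 175 − 138 = 37.
From row 2, 175 − (19 + 35 + 51 + 27) gives (2,5) = 43.
The remaining cell in row 5 is (5,2) = 175 − 146 = 29.
Using column 2: 57 + 35 + 41 + 29 + ? → (3,2) = 175 − 162 = 13.
Column 5 needs 175; the known cells sum to 154, so (3,5) = 21.

31 57 23 49 15 / 19 35 51 27 43 / 47 13 39 55 21 / 25 41 17 33 59 / 53 29 45 11 37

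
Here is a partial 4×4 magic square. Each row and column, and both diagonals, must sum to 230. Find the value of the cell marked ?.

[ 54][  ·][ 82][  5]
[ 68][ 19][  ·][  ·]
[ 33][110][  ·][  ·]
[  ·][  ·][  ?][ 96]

Row 1: 54 + 82 + 5 + ? = 230, so (1,2) = 89.
Column 1: 54 + 68 + 33 + ? = 230, so (4,1) = 75.
Column 2 needs 230; the known cells sum to 218, so (4,2) = 12.
Main diagonal needs 230; the known cells sum to 169, so (3,3) = 61.
Anti-diagonal must total 230; the given cells sum to 190, so (2,3) = 40.
From row 2, 230 − (68 + 19 + 40) gives (2,4) = 103.
The remaining cell in row 3 is (3,4) = 230 − 204 = 26.
Row 4 needs 230; the known cells sum to 183, so (4,3) = 47.

47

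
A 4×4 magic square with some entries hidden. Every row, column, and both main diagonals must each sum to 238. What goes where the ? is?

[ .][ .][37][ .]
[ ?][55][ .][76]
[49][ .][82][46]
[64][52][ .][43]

67

From row 3, 238 − (49 + 82 + 46) gives (3,2) = 61.
From row 4, 238 − (64 + 52 + 43) gives (4,3) = 79.
Using column 2: 55 + 61 + 52 + ? → (1,2) = 238 − 168 = 70.
Column 3 needs 238; the known cells sum to 198, so (2,3) = 40.
From column 4, 238 − (76 + 46 + 43) gives (1,4) = 73.
From main diagonal, 238 − (55 + 82 + 43) gives (1,1) = 58.
The remaining cell in row 2 is (2,1) = 238 − 171 = 67.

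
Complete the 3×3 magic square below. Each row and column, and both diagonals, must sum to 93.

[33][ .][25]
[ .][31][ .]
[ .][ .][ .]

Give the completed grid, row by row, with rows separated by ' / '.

Using row 1: 33 + 25 + ? → (1,2) = 93 − 58 = 35.
Column 2 needs 93; the known cells sum to 66, so (3,2) = 27.
Main diagonal must total 93; the given cells sum to 64, so (3,3) = 29.
From anti-diagonal, 93 − (25 + 31) gives (3,1) = 37.
Column 1: 33 + 37 + ? = 93, so (2,1) = 23.
Column 3 must total 93; the given cells sum to 54, so (2,3) = 39.

33 35 25 / 23 31 39 / 37 27 29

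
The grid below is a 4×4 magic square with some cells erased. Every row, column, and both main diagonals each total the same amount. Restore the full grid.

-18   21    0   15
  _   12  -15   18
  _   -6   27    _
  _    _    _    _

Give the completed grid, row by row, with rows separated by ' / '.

-18 21 0 15 / 3 12 -15 18 / 9 -6 27 -12 / 24 -9 6 -3

Row 1 is already complete: -18 + 21 + 0 + 15 = 18, so that is the magic constant.
Row 2: 12 + (-15) + 18 + ? = 18, so (2,1) = 3.
The remaining cell in column 2 is (4,2) = 18 − 27 = -9.
From column 3, 18 − (0 + (-15) + 27) gives (4,3) = 6.
The remaining cell in main diagonal is (4,4) = 18 − 21 = -3.
Anti-diagonal needs 18; the known cells sum to -6, so (4,1) = 24.
Using column 1: -18 + 3 + 24 + ? → (3,1) = 18 − 9 = 9.
Column 4: 15 + 18 + (-3) + ? = 18, so (3,4) = -12.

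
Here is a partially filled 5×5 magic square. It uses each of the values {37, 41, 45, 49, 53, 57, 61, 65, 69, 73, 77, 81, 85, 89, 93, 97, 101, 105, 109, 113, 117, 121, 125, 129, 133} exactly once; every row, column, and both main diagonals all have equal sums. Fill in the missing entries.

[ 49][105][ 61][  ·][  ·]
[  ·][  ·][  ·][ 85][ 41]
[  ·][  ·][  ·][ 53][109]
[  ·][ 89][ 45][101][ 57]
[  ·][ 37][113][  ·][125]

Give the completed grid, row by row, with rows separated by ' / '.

49 105 61 117 93 / 97 73 129 85 41 / 65 121 77 53 109 / 133 89 45 101 57 / 81 37 113 69 125

The 25 entries sum to 2125, so each line sums to 2125/5 = 425.
From row 4, 425 − (89 + 45 + 101 + 57) gives (4,1) = 133.
Using column 5: 41 + 109 + 57 + 125 + ? → (1,5) = 425 − 332 = 93.
The remaining cell in row 1 is (1,4) = 425 − 308 = 117.
Column 4 must total 425; the given cells sum to 356, so (5,4) = 69.
Using row 5: 37 + 113 + 69 + 125 + ? → (5,1) = 425 − 344 = 81.
Anti-diagonal must total 425; the given cells sum to 348, so (3,3) = 77.
From column 3, 425 − (61 + 77 + 45 + 113) gives (2,3) = 129.
From main diagonal, 425 − (49 + 77 + 101 + 125) gives (2,2) = 73.
Row 2 needs 425; the known cells sum to 328, so (2,1) = 97.
Column 1 needs 425; the known cells sum to 360, so (3,1) = 65.
Column 2: 105 + 73 + 89 + 37 + ? = 425, so (3,2) = 121.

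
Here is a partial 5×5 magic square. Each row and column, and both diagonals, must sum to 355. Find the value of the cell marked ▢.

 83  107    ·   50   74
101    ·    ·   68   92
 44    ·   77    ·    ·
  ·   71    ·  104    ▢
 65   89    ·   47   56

The remaining cell in row 1 is (1,3) = 355 − 314 = 41.
Row 5 must total 355; the given cells sum to 257, so (5,3) = 98.
Column 1: 83 + 101 + 44 + 65 + ? = 355, so (4,1) = 62.
Column 4: 50 + 68 + 104 + 47 + ? = 355, so (3,4) = 86.
From main diagonal, 355 − (83 + 77 + 104 + 56) gives (2,2) = 35.
Using row 2: 101 + 35 + 68 + 92 + ? → (2,3) = 355 − 296 = 59.
Column 2: 107 + 35 + 71 + 89 + ? = 355, so (3,2) = 53.
Column 3 needs 355; the known cells sum to 275, so (4,3) = 80.
The remaining cell in row 3 is (3,5) = 355 − 260 = 95.
Using row 4: 62 + 71 + 80 + 104 + ? → (4,5) = 355 − 317 = 38.

38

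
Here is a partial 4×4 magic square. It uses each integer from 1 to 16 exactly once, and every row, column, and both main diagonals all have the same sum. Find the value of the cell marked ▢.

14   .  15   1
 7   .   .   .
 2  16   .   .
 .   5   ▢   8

10

The entries are 1 through 16, which sum to 136, so each line sums to 136/4 = 34.
Row 1 needs 34; the known cells sum to 30, so (1,2) = 4.
Column 1 needs 34; the known cells sum to 23, so (4,1) = 11.
From column 2, 34 − (4 + 16 + 5) gives (2,2) = 9.
Main diagonal needs 34; the known cells sum to 31, so (3,3) = 3.
The remaining cell in anti-diagonal is (2,3) = 34 − 28 = 6.
Row 2 needs 34; the known cells sum to 22, so (2,4) = 12.
Row 3 needs 34; the known cells sum to 21, so (3,4) = 13.
Row 4: 11 + 5 + 8 + ? = 34, so (4,3) = 10.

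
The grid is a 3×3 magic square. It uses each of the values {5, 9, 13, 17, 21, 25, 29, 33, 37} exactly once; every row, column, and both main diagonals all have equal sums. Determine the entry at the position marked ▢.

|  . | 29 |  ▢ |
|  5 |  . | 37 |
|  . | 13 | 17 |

The 9 entries sum to 189, so each line sums to 189/3 = 63.
Row 2 needs 63; the known cells sum to 42, so (2,2) = 21.
The remaining cell in row 3 is (3,1) = 63 − 30 = 33.
Column 1 must total 63; the given cells sum to 38, so (1,1) = 25.
Column 3 needs 63; the known cells sum to 54, so (1,3) = 9.

9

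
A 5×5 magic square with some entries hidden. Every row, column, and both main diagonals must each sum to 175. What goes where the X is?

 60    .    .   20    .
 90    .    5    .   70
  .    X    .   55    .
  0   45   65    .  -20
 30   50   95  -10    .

Row 4 must total 175; the given cells sum to 90, so (4,4) = 85.
Row 5 must total 175; the given cells sum to 165, so (5,5) = 10.
Using column 1: 60 + 90 + 0 + 30 + ? → (3,1) = 175 − 180 = -5.
The remaining cell in column 4 is (2,4) = 175 − 150 = 25.
The remaining cell in row 2 is (2,2) = 175 − 190 = -15.
Main diagonal: 60 + (-15) + 85 + 10 + ? = 175, so (3,3) = 35.
Anti-diagonal needs 175; the known cells sum to 135, so (1,5) = 40.
Using column 3: 5 + 35 + 65 + 95 + ? → (1,3) = 175 − 200 = -25.
Column 5 must total 175; the given cells sum to 100, so (3,5) = 75.
From row 1, 175 − (60 + (-25) + 20 + 40) gives (1,2) = 80.
Row 3: -5 + 35 + 55 + 75 + ? = 175, so (3,2) = 15.

15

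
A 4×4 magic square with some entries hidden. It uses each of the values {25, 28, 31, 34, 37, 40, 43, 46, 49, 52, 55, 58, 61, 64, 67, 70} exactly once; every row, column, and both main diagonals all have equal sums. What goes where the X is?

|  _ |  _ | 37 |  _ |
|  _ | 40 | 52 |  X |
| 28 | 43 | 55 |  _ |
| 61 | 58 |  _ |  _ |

The 16 entries sum to 760, so each line sums to 760/4 = 190.
Using row 3: 28 + 43 + 55 + ? → (3,4) = 190 − 126 = 64.
Column 2 must total 190; the given cells sum to 141, so (1,2) = 49.
The remaining cell in column 3 is (4,3) = 190 − 144 = 46.
Anti-diagonal: 52 + 43 + 61 + ? = 190, so (1,4) = 34.
From row 1, 190 − (49 + 37 + 34) gives (1,1) = 70.
Using row 4: 61 + 58 + 46 + ? → (4,4) = 190 − 165 = 25.
Column 1: 70 + 28 + 61 + ? = 190, so (2,1) = 31.
From column 4, 190 − (34 + 64 + 25) gives (2,4) = 67.

67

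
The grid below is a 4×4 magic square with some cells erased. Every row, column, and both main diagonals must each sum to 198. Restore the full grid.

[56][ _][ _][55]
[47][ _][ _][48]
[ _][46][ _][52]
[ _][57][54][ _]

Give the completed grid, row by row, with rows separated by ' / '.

The remaining cell in column 4 is (4,4) = 198 − 155 = 43.
Using row 4: 57 + 54 + 43 + ? → (4,1) = 198 − 154 = 44.
Using column 1: 56 + 47 + 44 + ? → (3,1) = 198 − 147 = 51.
Anti-diagonal must total 198; the given cells sum to 145, so (2,3) = 53.
From row 2, 198 − (47 + 53 + 48) gives (2,2) = 50.
Row 3 must total 198; the given cells sum to 149, so (3,3) = 49.
Column 2 must total 198; the given cells sum to 153, so (1,2) = 45.
Using column 3: 53 + 49 + 54 + ? → (1,3) = 198 − 156 = 42.

56 45 42 55 / 47 50 53 48 / 51 46 49 52 / 44 57 54 43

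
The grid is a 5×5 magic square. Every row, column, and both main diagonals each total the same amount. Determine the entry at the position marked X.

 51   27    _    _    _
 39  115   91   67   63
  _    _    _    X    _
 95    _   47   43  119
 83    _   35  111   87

55

Row 2 is complete and sums to 375; that is the magic constant.
From row 4, 375 − (95 + 47 + 43 + 119) gives (4,2) = 71.
Row 5: 83 + 35 + 111 + 87 + ? = 375, so (5,2) = 59.
Column 1 must total 375; the given cells sum to 268, so (3,1) = 107.
Column 2: 27 + 115 + 71 + 59 + ? = 375, so (3,2) = 103.
From main diagonal, 375 − (51 + 115 + 43 + 87) gives (3,3) = 79.
Anti-diagonal must total 375; the given cells sum to 300, so (1,5) = 75.
The remaining cell in column 3 is (1,3) = 375 − 252 = 123.
Column 5 must total 375; the given cells sum to 344, so (3,5) = 31.
The remaining cell in row 1 is (1,4) = 375 − 276 = 99.
Row 3 needs 375; the known cells sum to 320, so (3,4) = 55.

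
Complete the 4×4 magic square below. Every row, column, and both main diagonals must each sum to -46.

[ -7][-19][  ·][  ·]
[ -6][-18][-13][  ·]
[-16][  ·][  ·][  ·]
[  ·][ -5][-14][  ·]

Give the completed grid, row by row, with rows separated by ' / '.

The remaining cell in row 2 is (2,4) = -46 − (-37) = -9.
Column 1 needs -46; the known cells sum to -29, so (4,1) = -17.
Column 2: -19 + (-18) + (-5) + ? = -46, so (3,2) = -4.
From anti-diagonal, -46 − (-13 + (-4) + (-17)) gives (1,4) = -12.
Using row 1: -7 + (-19) + (-12) + ? → (1,3) = -46 − (-38) = -8.
Row 4 must total -46; the given cells sum to -36, so (4,4) = -10.
The remaining cell in column 3 is (3,3) = -46 − (-35) = -11.
Column 4 needs -46; the known cells sum to -31, so (3,4) = -15.

-7 -19 -8 -12 / -6 -18 -13 -9 / -16 -4 -11 -15 / -17 -5 -14 -10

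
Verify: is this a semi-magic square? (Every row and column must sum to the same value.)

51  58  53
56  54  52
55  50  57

Yes

Row 1: 51 + 58 + 53 = 162.
Row 2: 56 + 54 + 52 = 162.
Row 3: 55 + 50 + 57 = 162.
Column 1: 51 + 56 + 55 = 162.
Column 2: 58 + 54 + 50 = 162.
Column 3: 53 + 52 + 57 = 162.
All lines sum to 162.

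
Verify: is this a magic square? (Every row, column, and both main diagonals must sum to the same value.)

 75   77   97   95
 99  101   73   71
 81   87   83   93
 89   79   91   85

Yes

Row 1: 75 + 77 + 97 + 95 = 344.
Row 2: 99 + 101 + 73 + 71 = 344.
Row 3: 81 + 87 + 83 + 93 = 344.
Row 4: 89 + 79 + 91 + 85 = 344.
Column 1: 75 + 99 + 81 + 89 = 344.
Column 2: 77 + 101 + 87 + 79 = 344.
Column 3: 97 + 73 + 83 + 91 = 344.
Column 4: 95 + 71 + 93 + 85 = 344.
Main diagonal: 75 + 101 + 83 + 85 = 344.
Anti-diagonal: 95 + 73 + 87 + 89 = 344.
All lines sum to 344.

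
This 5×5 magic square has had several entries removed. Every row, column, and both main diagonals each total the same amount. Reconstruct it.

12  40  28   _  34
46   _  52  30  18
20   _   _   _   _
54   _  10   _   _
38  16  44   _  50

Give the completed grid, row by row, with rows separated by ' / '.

12 40 28 56 34 / 46 24 52 30 18 / 20 58 36 14 42 / 54 32 10 48 26 / 38 16 44 22 50

Column 1 is already complete: 12 + 46 + 20 + 54 + 38 = 170, so that is the magic constant.
The remaining cell in row 1 is (1,4) = 170 − 114 = 56.
Row 2 needs 170; the known cells sum to 146, so (2,2) = 24.
The remaining cell in row 5 is (5,4) = 170 − 148 = 22.
Column 3 needs 170; the known cells sum to 134, so (3,3) = 36.
Main diagonal needs 170; the known cells sum to 122, so (4,4) = 48.
Anti-diagonal needs 170; the known cells sum to 138, so (4,2) = 32.
Using row 4: 54 + 32 + 10 + 48 + ? → (4,5) = 170 − 144 = 26.
From column 2, 170 − (40 + 24 + 32 + 16) gives (3,2) = 58.
From column 4, 170 − (56 + 30 + 48 + 22) gives (3,4) = 14.
From column 5, 170 − (34 + 18 + 26 + 50) gives (3,5) = 42.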